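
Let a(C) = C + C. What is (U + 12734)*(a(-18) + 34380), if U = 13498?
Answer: 900911808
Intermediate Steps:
a(C) = 2*C
(U + 12734)*(a(-18) + 34380) = (13498 + 12734)*(2*(-18) + 34380) = 26232*(-36 + 34380) = 26232*34344 = 900911808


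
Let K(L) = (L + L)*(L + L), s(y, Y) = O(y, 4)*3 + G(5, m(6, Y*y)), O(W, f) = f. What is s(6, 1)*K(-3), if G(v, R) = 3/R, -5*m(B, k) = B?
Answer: 342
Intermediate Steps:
m(B, k) = -B/5
s(y, Y) = 19/2 (s(y, Y) = 4*3 + 3/((-⅕*6)) = 12 + 3/(-6/5) = 12 + 3*(-⅚) = 12 - 5/2 = 19/2)
K(L) = 4*L² (K(L) = (2*L)*(2*L) = 4*L²)
s(6, 1)*K(-3) = 19*(4*(-3)²)/2 = 19*(4*9)/2 = (19/2)*36 = 342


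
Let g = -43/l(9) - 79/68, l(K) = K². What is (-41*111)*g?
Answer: 14142991/1836 ≈ 7703.2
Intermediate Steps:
g = -9323/5508 (g = -43/(9²) - 79/68 = -43/81 - 79*1/68 = -43*1/81 - 79/68 = -43/81 - 79/68 = -9323/5508 ≈ -1.6926)
(-41*111)*g = -41*111*(-9323/5508) = -4551*(-9323/5508) = 14142991/1836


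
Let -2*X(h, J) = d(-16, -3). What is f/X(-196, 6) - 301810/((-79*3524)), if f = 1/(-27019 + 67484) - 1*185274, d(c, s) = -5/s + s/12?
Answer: 25046097082895593/95755000190 ≈ 2.6156e+5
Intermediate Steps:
d(c, s) = -5/s + s/12 (d(c, s) = -5/s + s*(1/12) = -5/s + s/12)
X(h, J) = -17/24 (X(h, J) = -(-5/(-3) + (1/12)*(-3))/2 = -(-5*(-1/3) - 1/4)/2 = -(5/3 - 1/4)/2 = -1/2*17/12 = -17/24)
f = -7497112409/40465 (f = 1/40465 - 185274 = -7497112409/40465 ≈ -1.8527e+5)
f/X(-196, 6) - 301810/((-79*3524)) = -7497112409/(40465*(-17/24)) - 301810/((-79*3524)) = -7497112409/40465*(-24/17) - 301810/(-278396) = 179930697816/687905 - 301810*(-1/278396) = 179930697816/687905 + 150905/139198 = 25046097082895593/95755000190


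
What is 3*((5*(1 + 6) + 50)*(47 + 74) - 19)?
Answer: 30798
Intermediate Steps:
3*((5*(1 + 6) + 50)*(47 + 74) - 19) = 3*((5*7 + 50)*121 - 19) = 3*((35 + 50)*121 - 19) = 3*(85*121 - 19) = 3*(10285 - 19) = 3*10266 = 30798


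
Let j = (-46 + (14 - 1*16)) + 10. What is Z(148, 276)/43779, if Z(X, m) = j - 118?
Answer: -52/14593 ≈ -0.0035634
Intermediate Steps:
j = -38 (j = (-46 + (14 - 16)) + 10 = (-46 - 2) + 10 = -48 + 10 = -38)
Z(X, m) = -156 (Z(X, m) = -38 - 118 = -156)
Z(148, 276)/43779 = -156/43779 = -156*1/43779 = -52/14593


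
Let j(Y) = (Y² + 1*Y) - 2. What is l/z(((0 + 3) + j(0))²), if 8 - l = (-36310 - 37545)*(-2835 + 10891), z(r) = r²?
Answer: 594975888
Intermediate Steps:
j(Y) = -2 + Y + Y² (j(Y) = (Y² + Y) - 2 = (Y + Y²) - 2 = -2 + Y + Y²)
l = 594975888 (l = 8 - (-36310 - 37545)*(-2835 + 10891) = 8 - (-73855)*8056 = 8 - 1*(-594975880) = 8 + 594975880 = 594975888)
l/z(((0 + 3) + j(0))²) = 594975888/((((0 + 3) + (-2 + 0 + 0²))²)²) = 594975888/(((3 + (-2 + 0 + 0))²)²) = 594975888/(((3 - 2)²)²) = 594975888/((1²)²) = 594975888/(1²) = 594975888/1 = 594975888*1 = 594975888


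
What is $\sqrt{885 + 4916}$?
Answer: $\sqrt{5801} \approx 76.164$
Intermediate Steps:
$\sqrt{885 + 4916} = \sqrt{5801}$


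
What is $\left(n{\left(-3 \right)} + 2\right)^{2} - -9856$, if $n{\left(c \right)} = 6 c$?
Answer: $10112$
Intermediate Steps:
$\left(n{\left(-3 \right)} + 2\right)^{2} - -9856 = \left(6 \left(-3\right) + 2\right)^{2} - -9856 = \left(-18 + 2\right)^{2} + 9856 = \left(-16\right)^{2} + 9856 = 256 + 9856 = 10112$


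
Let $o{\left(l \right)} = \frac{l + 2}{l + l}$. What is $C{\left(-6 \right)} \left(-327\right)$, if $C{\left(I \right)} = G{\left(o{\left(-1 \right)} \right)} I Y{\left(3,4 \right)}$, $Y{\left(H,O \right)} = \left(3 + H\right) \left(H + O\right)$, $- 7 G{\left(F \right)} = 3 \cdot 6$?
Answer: $-211896$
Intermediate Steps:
$o{\left(l \right)} = \frac{2 + l}{2 l}$
$G{\left(F \right)} = - \frac{18}{7}$ ($G{\left(F \right)} = - \frac{3 \cdot 6}{7} = \left(- \frac{1}{7}\right) 18 = - \frac{18}{7}$)
$C{\left(I \right)} = - 108 I$ ($C{\left(I \right)} = - \frac{18 I}{7} \left(3^{2} + 3 \cdot 3 + 3 \cdot 4 + 3 \cdot 4\right) = - \frac{18 I}{7} \left(9 + 9 + 12 + 12\right) = - \frac{18 I}{7} \cdot 42 = - 108 I$)
$C{\left(-6 \right)} \left(-327\right) = \left(-108\right) \left(-6\right) \left(-327\right) = 648 \left(-327\right) = -211896$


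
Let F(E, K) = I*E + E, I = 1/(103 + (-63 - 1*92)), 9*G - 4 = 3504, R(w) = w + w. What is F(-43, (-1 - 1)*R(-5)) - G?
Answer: -202153/468 ≈ -431.95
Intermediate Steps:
R(w) = 2*w
G = 3508/9 (G = 4/9 + (⅑)*3504 = 4/9 + 1168/3 = 3508/9 ≈ 389.78)
I = -1/52 (I = 1/(103 + (-63 - 92)) = 1/(103 - 155) = 1/(-52) = -1/52 ≈ -0.019231)
F(E, K) = 51*E/52 (F(E, K) = -E/52 + E = 51*E/52)
F(-43, (-1 - 1)*R(-5)) - G = (51/52)*(-43) - 1*3508/9 = -2193/52 - 3508/9 = -202153/468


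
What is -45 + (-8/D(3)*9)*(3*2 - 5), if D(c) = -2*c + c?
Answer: -21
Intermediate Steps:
D(c) = -c
-45 + (-8/D(3)*9)*(3*2 - 5) = -45 + (-8/((-1*3))*9)*(3*2 - 5) = -45 + (-8/(-3)*9)*(6 - 5) = -45 + (-8*(-1/3)*9)*1 = -45 + ((8/3)*9)*1 = -45 + 24*1 = -45 + 24 = -21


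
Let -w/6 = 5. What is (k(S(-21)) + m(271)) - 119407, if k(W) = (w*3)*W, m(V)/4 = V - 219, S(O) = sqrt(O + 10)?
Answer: -119199 - 90*I*sqrt(11) ≈ -1.192e+5 - 298.5*I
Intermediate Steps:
w = -30 (w = -6*5 = -30)
S(O) = sqrt(10 + O)
m(V) = -876 + 4*V (m(V) = 4*(V - 219) = 4*(-219 + V) = -876 + 4*V)
k(W) = -90*W (k(W) = (-30*3)*W = -90*W)
(k(S(-21)) + m(271)) - 119407 = (-90*sqrt(10 - 21) + (-876 + 4*271)) - 119407 = (-90*I*sqrt(11) + (-876 + 1084)) - 119407 = (-90*I*sqrt(11) + 208) - 119407 = (208 - 90*I*sqrt(11)) - 119407 = -119199 - 90*I*sqrt(11)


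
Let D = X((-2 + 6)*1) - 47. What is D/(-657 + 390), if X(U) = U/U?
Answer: 46/267 ≈ 0.17228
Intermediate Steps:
X(U) = 1
D = -46 (D = 1 - 47 = -46)
D/(-657 + 390) = -46/(-657 + 390) = -46/(-267) = -46*(-1/267) = 46/267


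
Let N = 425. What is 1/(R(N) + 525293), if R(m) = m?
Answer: 1/525718 ≈ 1.9022e-6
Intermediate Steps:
1/(R(N) + 525293) = 1/(425 + 525293) = 1/525718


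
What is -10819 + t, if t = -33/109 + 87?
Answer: -1169821/109 ≈ -10732.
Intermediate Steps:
t = 9450/109 (t = (1/109)*(-33) + 87 = -33/109 + 87 = 9450/109 ≈ 86.697)
-10819 + t = -10819 + 9450/109 = -1169821/109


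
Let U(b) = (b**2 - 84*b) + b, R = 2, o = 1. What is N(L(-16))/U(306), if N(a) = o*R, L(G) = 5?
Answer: 1/34119 ≈ 2.9309e-5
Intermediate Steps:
U(b) = b**2 - 83*b
N(a) = 2 (N(a) = 1*2 = 2)
N(L(-16))/U(306) = 2/((306*(-83 + 306))) = 2/((306*223)) = 2/68238 = 2*(1/68238) = 1/34119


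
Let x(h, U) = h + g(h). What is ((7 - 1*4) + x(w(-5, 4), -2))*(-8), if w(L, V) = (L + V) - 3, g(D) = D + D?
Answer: 72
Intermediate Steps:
g(D) = 2*D
w(L, V) = -3 + L + V
x(h, U) = 3*h (x(h, U) = h + 2*h = 3*h)
((7 - 1*4) + x(w(-5, 4), -2))*(-8) = ((7 - 1*4) + 3*(-3 - 5 + 4))*(-8) = ((7 - 4) + 3*(-4))*(-8) = (3 - 12)*(-8) = -9*(-8) = 72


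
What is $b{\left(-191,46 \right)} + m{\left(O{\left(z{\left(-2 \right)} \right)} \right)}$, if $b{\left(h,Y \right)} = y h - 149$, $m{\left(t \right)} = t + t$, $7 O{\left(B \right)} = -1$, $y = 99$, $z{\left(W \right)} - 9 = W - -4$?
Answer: $- \frac{133408}{7} \approx -19058.0$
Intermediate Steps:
$z{\left(W \right)} = 13 + W$ ($z{\left(W \right)} = 9 + \left(W - -4\right) = 9 + \left(W + 4\right) = 9 + \left(4 + W\right) = 13 + W$)
$O{\left(B \right)} = - \frac{1}{7}$ ($O{\left(B \right)} = \frac{1}{7} \left(-1\right) = - \frac{1}{7}$)
$m{\left(t \right)} = 2 t$
$b{\left(h,Y \right)} = -149 + 99 h$ ($b{\left(h,Y \right)} = 99 h - 149 = -149 + 99 h$)
$b{\left(-191,46 \right)} + m{\left(O{\left(z{\left(-2 \right)} \right)} \right)} = \left(-149 + 99 \left(-191\right)\right) + 2 \left(- \frac{1}{7}\right) = \left(-149 - 18909\right) - \frac{2}{7} = -19058 - \frac{2}{7} = - \frac{133408}{7}$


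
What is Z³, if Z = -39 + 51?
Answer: 1728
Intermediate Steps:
Z = 12
Z³ = 12³ = 1728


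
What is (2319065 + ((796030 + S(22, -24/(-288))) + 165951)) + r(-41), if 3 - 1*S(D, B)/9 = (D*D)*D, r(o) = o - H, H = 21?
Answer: 3185179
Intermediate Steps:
r(o) = -21 + o (r(o) = o - 1*21 = o - 21 = -21 + o)
S(D, B) = 27 - 9*D³ (S(D, B) = 27 - 9*D*D*D = 27 - 9*D²*D = 27 - 9*D³)
(2319065 + ((796030 + S(22, -24/(-288))) + 165951)) + r(-41) = (2319065 + ((796030 + (27 - 9*22³)) + 165951)) + (-21 - 41) = (2319065 + ((796030 + (27 - 9*10648)) + 165951)) - 62 = (2319065 + ((796030 + (27 - 95832)) + 165951)) - 62 = (2319065 + ((796030 - 95805) + 165951)) - 62 = (2319065 + (700225 + 165951)) - 62 = (2319065 + 866176) - 62 = 3185241 - 62 = 3185179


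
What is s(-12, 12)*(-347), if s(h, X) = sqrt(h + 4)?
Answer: -694*I*sqrt(2) ≈ -981.46*I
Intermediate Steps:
s(h, X) = sqrt(4 + h)
s(-12, 12)*(-347) = sqrt(4 - 12)*(-347) = sqrt(-8)*(-347) = (2*I*sqrt(2))*(-347) = -694*I*sqrt(2)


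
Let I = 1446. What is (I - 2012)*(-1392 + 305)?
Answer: 615242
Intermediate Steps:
(I - 2012)*(-1392 + 305) = (1446 - 2012)*(-1392 + 305) = -566*(-1087) = 615242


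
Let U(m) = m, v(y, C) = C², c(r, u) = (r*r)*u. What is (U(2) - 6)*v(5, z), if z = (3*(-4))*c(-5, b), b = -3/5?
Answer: -129600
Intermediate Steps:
b = -⅗ (b = -3*⅕ = -⅗ ≈ -0.60000)
c(r, u) = u*r² (c(r, u) = r²*u = u*r²)
z = 180 (z = (3*(-4))*(-⅗*(-5)²) = -(-36)*25/5 = -12*(-15) = 180)
(U(2) - 6)*v(5, z) = (2 - 6)*180² = -4*32400 = -129600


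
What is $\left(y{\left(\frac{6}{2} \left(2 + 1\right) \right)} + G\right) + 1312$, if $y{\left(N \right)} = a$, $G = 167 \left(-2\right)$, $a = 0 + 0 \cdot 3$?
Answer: $978$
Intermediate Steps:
$a = 0$ ($a = 0 + 0 = 0$)
$G = -334$
$y{\left(N \right)} = 0$
$\left(y{\left(\frac{6}{2} \left(2 + 1\right) \right)} + G\right) + 1312 = \left(0 - 334\right) + 1312 = -334 + 1312 = 978$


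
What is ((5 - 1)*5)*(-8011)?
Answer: -160220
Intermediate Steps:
((5 - 1)*5)*(-8011) = (4*5)*(-8011) = 20*(-8011) = -160220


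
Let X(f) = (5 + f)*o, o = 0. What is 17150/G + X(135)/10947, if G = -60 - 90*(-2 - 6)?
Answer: 1715/66 ≈ 25.985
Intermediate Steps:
X(f) = 0 (X(f) = (5 + f)*0 = 0)
G = 660 (G = -60 - 90*(-8) = -60 + 720 = 660)
17150/G + X(135)/10947 = 17150/660 + 0/10947 = 17150*(1/660) + 0*(1/10947) = 1715/66 + 0 = 1715/66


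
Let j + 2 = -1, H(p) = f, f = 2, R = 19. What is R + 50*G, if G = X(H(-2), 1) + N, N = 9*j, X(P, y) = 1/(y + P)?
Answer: -3943/3 ≈ -1314.3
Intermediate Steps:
H(p) = 2
X(P, y) = 1/(P + y)
j = -3 (j = -2 - 1 = -3)
N = -27 (N = 9*(-3) = -27)
G = -80/3 (G = 1/(2 + 1) - 27 = 1/3 - 27 = ⅓ - 27 = -80/3 ≈ -26.667)
R + 50*G = 19 + 50*(-80/3) = 19 - 4000/3 = -3943/3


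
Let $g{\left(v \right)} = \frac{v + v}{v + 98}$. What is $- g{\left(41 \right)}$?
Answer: $- \frac{82}{139} \approx -0.58993$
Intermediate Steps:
$g{\left(v \right)} = \frac{2 v}{98 + v}$
$- g{\left(41 \right)} = - \frac{2 \cdot 41}{98 + 41} = - \frac{2 \cdot 41}{139} = \left(-1\right) \frac{82}{139} = - \frac{82}{139}$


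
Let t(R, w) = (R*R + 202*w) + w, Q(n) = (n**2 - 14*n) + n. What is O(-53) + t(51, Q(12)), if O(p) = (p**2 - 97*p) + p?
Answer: 8062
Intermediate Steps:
Q(n) = n**2 - 13*n
O(p) = p**2 - 96*p
t(R, w) = R**2 + 203*w (t(R, w) = (R**2 + 202*w) + w = R**2 + 203*w)
O(-53) + t(51, Q(12)) = -53*(-96 - 53) + (51**2 + 203*(12*(-13 + 12))) = -53*(-149) + (2601 + 203*(12*(-1))) = 7897 + (2601 + 203*(-12)) = 7897 + (2601 - 2436) = 7897 + 165 = 8062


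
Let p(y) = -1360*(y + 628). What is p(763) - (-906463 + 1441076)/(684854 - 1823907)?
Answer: -2154814368667/1139053 ≈ -1.8918e+6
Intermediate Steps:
p(y) = -854080 - 1360*y (p(y) = -1360*(628 + y) = -854080 - 1360*y)
p(763) - (-906463 + 1441076)/(684854 - 1823907) = (-854080 - 1360*763) - (-906463 + 1441076)/(684854 - 1823907) = (-854080 - 1037680) - 534613/(-1139053) = -1891760 - 534613*(-1)/1139053 = -1891760 - 1*(-534613/1139053) = -1891760 + 534613/1139053 = -2154814368667/1139053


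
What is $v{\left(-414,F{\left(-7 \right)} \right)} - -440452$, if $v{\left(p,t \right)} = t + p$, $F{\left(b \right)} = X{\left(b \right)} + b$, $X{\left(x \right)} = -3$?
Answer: $440028$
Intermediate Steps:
$F{\left(b \right)} = -3 + b$
$v{\left(p,t \right)} = p + t$
$v{\left(-414,F{\left(-7 \right)} \right)} - -440452 = \left(-414 - 10\right) - -440452 = \left(-414 - 10\right) + 440452 = -424 + 440452 = 440028$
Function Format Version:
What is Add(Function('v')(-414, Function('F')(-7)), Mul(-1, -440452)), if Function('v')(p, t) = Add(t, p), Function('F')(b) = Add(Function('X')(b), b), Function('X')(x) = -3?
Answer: 440028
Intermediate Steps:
Function('F')(b) = Add(-3, b)
Function('v')(p, t) = Add(p, t)
Add(Function('v')(-414, Function('F')(-7)), Mul(-1, -440452)) = Add(Add(-414, Add(-3, -7)), Mul(-1, -440452)) = Add(Add(-414, -10), 440452) = Add(-424, 440452) = 440028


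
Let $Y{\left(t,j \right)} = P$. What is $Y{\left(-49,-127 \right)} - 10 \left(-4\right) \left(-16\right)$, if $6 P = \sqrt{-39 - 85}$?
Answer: $-640 + \frac{i \sqrt{31}}{3} \approx -640.0 + 1.8559 i$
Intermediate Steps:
$P = \frac{i \sqrt{31}}{3}$ ($P = \frac{\sqrt{-39 - 85}}{6} = \frac{\sqrt{-124}}{6} = \frac{2 i \sqrt{31}}{6} = \frac{i \sqrt{31}}{3} \approx 1.8559 i$)
$Y{\left(t,j \right)} = \frac{i \sqrt{31}}{3}$
$Y{\left(-49,-127 \right)} - 10 \left(-4\right) \left(-16\right) = \frac{i \sqrt{31}}{3} - 10 \left(-4\right) \left(-16\right) = \frac{i \sqrt{31}}{3} - \left(-40\right) \left(-16\right) = \frac{i \sqrt{31}}{3} - 640 = -640 + \frac{i \sqrt{31}}{3}$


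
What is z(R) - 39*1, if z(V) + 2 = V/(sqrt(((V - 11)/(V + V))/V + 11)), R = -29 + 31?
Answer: -41 + 4*sqrt(158)/79 ≈ -40.364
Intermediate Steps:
R = 2
z(V) = -2 + V/sqrt(11 + (-11 + V)/(2*V**2)) (z(V) = -2 + V/(sqrt(((V - 11)/(V + V))/V + 11)) = -2 + V/(sqrt(((-11 + V)/((2*V)))/V + 11)) = -2 + V/(sqrt(((-11 + V)*(1/(2*V)))/V + 11)) = -2 + V/(sqrt(((-11 + V)/(2*V))/V + 11)) = -2 + V/(sqrt((-11 + V)/(2*V**2) + 11)) = -2 + V/(sqrt(11 + (-11 + V)/(2*V**2))) = -2 + V/sqrt(11 + (-11 + V)/(2*V**2)))
z(R) - 39*1 = (-2 + 2*sqrt(2)/sqrt(22 + 1/2 - 11/2**2)) - 39*1 = (-2 + 2*sqrt(2)/sqrt(22 + 1/2 - 11*1/4)) - 39 = (-2 + 2*sqrt(2)/sqrt(22 + 1/2 - 11/4)) - 39 = (-2 + 2*sqrt(2)/sqrt(79/4)) - 39 = (-2 + 2*sqrt(2)*(2*sqrt(79)/79)) - 39 = (-2 + 4*sqrt(158)/79) - 39 = -41 + 4*sqrt(158)/79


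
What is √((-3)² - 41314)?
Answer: I*√41305 ≈ 203.24*I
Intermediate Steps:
√((-3)² - 41314) = √(9 - 41314) = √(-41305) = I*√41305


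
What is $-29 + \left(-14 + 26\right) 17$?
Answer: $175$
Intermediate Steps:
$-29 + \left(-14 + 26\right) 17 = -29 + 12 \cdot 17 = -29 + 204 = 175$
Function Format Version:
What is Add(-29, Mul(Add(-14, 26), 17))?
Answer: 175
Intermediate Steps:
Add(-29, Mul(Add(-14, 26), 17)) = Add(-29, Mul(12, 17)) = Add(-29, 204) = 175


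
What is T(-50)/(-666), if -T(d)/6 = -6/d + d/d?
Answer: 28/2775 ≈ 0.010090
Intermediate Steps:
T(d) = -6 + 36/d (T(d) = -6*(-6/d + d/d) = -6*(-6/d + 1) = -6*(1 - 6/d) = -6 + 36/d)
T(-50)/(-666) = (-6 + 36/(-50))/(-666) = (-6 + 36*(-1/50))*(-1/666) = (-6 - 18/25)*(-1/666) = -168/25*(-1/666) = 28/2775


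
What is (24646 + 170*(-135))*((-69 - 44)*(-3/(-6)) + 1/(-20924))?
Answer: -501255768/5231 ≈ -95824.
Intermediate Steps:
(24646 + 170*(-135))*((-69 - 44)*(-3/(-6)) + 1/(-20924)) = (24646 - 22950)*(-(-113)*(-3)/6 - 1/20924) = 1696*(-113*½ - 1/20924) = 1696*(-113/2 - 1/20924) = 1696*(-1182207/20924) = -501255768/5231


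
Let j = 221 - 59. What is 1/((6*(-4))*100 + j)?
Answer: -1/2238 ≈ -0.00044683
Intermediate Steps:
j = 162
1/((6*(-4))*100 + j) = 1/((6*(-4))*100 + 162) = 1/(-24*100 + 162) = 1/(-2400 + 162) = 1/(-2238) = -1/2238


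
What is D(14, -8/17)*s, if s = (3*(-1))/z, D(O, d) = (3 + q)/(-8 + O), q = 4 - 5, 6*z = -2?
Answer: 3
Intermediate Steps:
z = -⅓ (z = (⅙)*(-2) = -⅓ ≈ -0.33333)
q = -1
D(O, d) = 2/(-8 + O) (D(O, d) = (3 - 1)/(-8 + O) = 2/(-8 + O))
s = 9 (s = (3*(-1))/(-⅓) = -3*(-3) = 9)
D(14, -8/17)*s = (2/(-8 + 14))*9 = (2/6)*9 = (2*(⅙))*9 = (⅓)*9 = 3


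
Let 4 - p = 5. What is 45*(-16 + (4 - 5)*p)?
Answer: -675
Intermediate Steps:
p = -1 (p = 4 - 1*5 = 4 - 5 = -1)
45*(-16 + (4 - 5)*p) = 45*(-16 + (4 - 5)*(-1)) = 45*(-16 - 1*(-1)) = 45*(-16 + 1) = 45*(-15) = -675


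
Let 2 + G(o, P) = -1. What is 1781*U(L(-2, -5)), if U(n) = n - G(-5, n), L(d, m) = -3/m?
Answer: 32058/5 ≈ 6411.6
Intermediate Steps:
G(o, P) = -3 (G(o, P) = -2 - 1 = -3)
U(n) = 3 + n (U(n) = n - 1*(-3) = n + 3 = 3 + n)
1781*U(L(-2, -5)) = 1781*(3 - 3/(-5)) = 1781*(3 - 3*(-⅕)) = 1781*(3 + ⅗) = 1781*(18/5) = 32058/5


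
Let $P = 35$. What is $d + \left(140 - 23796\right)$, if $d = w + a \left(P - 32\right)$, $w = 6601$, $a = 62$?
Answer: $-16869$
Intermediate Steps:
$d = 6787$ ($d = 6601 + 62 \left(35 - 32\right) = 6601 + 62 \cdot 3 = 6601 + 186 = 6787$)
$d + \left(140 - 23796\right) = 6787 + \left(140 - 23796\right) = 6787 - 23656 = -16869$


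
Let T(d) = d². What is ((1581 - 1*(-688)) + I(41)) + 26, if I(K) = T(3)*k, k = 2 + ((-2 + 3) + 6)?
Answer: 2376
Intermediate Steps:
k = 9 (k = 2 + (1 + 6) = 2 + 7 = 9)
I(K) = 81 (I(K) = 3²*9 = 9*9 = 81)
((1581 - 1*(-688)) + I(41)) + 26 = ((1581 - 1*(-688)) + 81) + 26 = ((1581 + 688) + 81) + 26 = (2269 + 81) + 26 = 2350 + 26 = 2376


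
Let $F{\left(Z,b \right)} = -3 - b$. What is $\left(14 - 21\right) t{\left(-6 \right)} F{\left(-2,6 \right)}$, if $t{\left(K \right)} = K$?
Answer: $-378$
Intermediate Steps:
$\left(14 - 21\right) t{\left(-6 \right)} F{\left(-2,6 \right)} = \left(14 - 21\right) \left(-6\right) \left(-3 - 6\right) = \left(-7\right) \left(-6\right) \left(-3 - 6\right) = 42 \left(-9\right) = -378$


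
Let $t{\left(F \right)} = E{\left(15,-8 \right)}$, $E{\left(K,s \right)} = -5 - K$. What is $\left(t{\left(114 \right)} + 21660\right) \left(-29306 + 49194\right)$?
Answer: $430376320$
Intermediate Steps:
$t{\left(F \right)} = -20$ ($t{\left(F \right)} = -5 - 15 = -20$)
$\left(t{\left(114 \right)} + 21660\right) \left(-29306 + 49194\right) = \left(-20 + 21660\right) \left(-29306 + 49194\right) = 21640 \cdot 19888 = 430376320$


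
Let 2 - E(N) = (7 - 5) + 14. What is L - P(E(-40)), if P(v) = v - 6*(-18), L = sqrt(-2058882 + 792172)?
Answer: -94 + I*sqrt(1266710) ≈ -94.0 + 1125.5*I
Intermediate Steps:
E(N) = -14 (E(N) = 2 - ((7 - 5) + 14) = 2 - (2 + 14) = 2 - 1*16 = 2 - 16 = -14)
L = I*sqrt(1266710) (L = sqrt(-1266710) = I*sqrt(1266710) ≈ 1125.5*I)
P(v) = 108 + v (P(v) = v + 108 = 108 + v)
L - P(E(-40)) = I*sqrt(1266710) - (108 - 14) = I*sqrt(1266710) - 1*94 = I*sqrt(1266710) - 94 = -94 + I*sqrt(1266710)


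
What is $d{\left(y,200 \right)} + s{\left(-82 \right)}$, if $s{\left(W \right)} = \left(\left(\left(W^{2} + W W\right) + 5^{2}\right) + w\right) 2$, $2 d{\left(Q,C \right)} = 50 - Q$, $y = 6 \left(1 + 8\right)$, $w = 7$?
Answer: $26958$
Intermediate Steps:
$y = 54$ ($y = 6 \cdot 9 = 54$)
$d{\left(Q,C \right)} = 25 - \frac{Q}{2}$ ($d{\left(Q,C \right)} = \frac{50 - Q}{2} = 25 - \frac{Q}{2}$)
$s{\left(W \right)} = 64 + 4 W^{2}$ ($s{\left(W \right)} = \left(\left(\left(W^{2} + W W\right) + 5^{2}\right) + 7\right) 2 = \left(\left(\left(W^{2} + W^{2}\right) + 25\right) + 7\right) 2 = \left(\left(2 W^{2} + 25\right) + 7\right) 2 = \left(\left(25 + 2 W^{2}\right) + 7\right) 2 = \left(32 + 2 W^{2}\right) 2 = 64 + 4 W^{2}$)
$d{\left(y,200 \right)} + s{\left(-82 \right)} = \left(25 - 27\right) + \left(64 + 4 \left(-82\right)^{2}\right) = \left(25 - 27\right) + \left(64 + 4 \cdot 6724\right) = -2 + \left(64 + 26896\right) = -2 + 26960 = 26958$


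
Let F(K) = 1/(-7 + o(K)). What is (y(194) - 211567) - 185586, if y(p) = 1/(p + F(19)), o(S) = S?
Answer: -924969325/2329 ≈ -3.9715e+5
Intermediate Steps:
F(K) = 1/(-7 + K)
y(p) = 1/(1/12 + p) (y(p) = 1/(p + 1/(-7 + 19)) = 1/(p + 1/12) = 1/(1/12 + p))
(y(194) - 211567) - 185586 = (12/(1 + 12*194) - 211567) - 185586 = (12/(1 + 2328) - 211567) - 185586 = (12/2329 - 211567) - 185586 = -492739531/2329 - 185586 = -924969325/2329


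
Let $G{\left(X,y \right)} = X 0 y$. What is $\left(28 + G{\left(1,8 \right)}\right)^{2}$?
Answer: $784$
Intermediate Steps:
$G{\left(X,y \right)} = 0$ ($G{\left(X,y \right)} = 0 y = 0$)
$\left(28 + G{\left(1,8 \right)}\right)^{2} = \left(28 + 0\right)^{2} = 28^{2} = 784$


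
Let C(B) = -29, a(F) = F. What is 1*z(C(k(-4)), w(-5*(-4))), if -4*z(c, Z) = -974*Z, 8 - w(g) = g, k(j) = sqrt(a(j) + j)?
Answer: -2922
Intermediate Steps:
k(j) = sqrt(2)*sqrt(j) (k(j) = sqrt(j + j) = sqrt(2*j) = sqrt(2)*sqrt(j))
w(g) = 8 - g
z(c, Z) = 487*Z/2 (z(c, Z) = -(-487)*Z/2 = 487*Z/2)
1*z(C(k(-4)), w(-5*(-4))) = 1*(487*(8 - (-5)*(-4))/2) = 1*(487*(8 - 1*20)/2) = 1*(487*(8 - 20)/2) = 1*((487/2)*(-12)) = 1*(-2922) = -2922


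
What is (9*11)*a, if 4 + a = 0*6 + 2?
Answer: -198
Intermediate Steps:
a = -2 (a = -4 + (0*6 + 2) = -4 + (0 + 2) = -4 + 2 = -2)
(9*11)*a = (9*11)*(-2) = 99*(-2) = -198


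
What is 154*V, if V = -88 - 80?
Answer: -25872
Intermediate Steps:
V = -168
154*V = 154*(-168) = -25872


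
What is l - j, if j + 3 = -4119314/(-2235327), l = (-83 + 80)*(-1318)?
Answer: 8841069625/2235327 ≈ 3955.2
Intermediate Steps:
l = 3954 (l = -3*(-1318) = 3954)
j = -2586667/2235327 (j = -3 - 4119314/(-2235327) = -3 - 4119314*(-1/2235327) = -3 + 4119314/2235327 = -2586667/2235327 ≈ -1.1572)
l - j = 3954 - 1*(-2586667/2235327) = 3954 + 2586667/2235327 = 8841069625/2235327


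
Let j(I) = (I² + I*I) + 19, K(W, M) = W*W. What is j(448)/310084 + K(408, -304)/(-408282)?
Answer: 18712932573/21100285948 ≈ 0.88686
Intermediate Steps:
K(W, M) = W²
j(I) = 19 + 2*I² (j(I) = (I² + I²) + 19 = 2*I² + 19 = 19 + 2*I²)
j(448)/310084 + K(408, -304)/(-408282) = (19 + 2*448²)/310084 + 408²/(-408282) = (19 + 2*200704)*(1/310084) + 166464*(-1/408282) = (19 + 401408)*(1/310084) - 27744/68047 = 401427*(1/310084) - 27744/68047 = 401427/310084 - 27744/68047 = 18712932573/21100285948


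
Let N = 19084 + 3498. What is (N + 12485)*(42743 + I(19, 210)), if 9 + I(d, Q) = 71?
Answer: 1501042935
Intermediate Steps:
I(d, Q) = 62 (I(d, Q) = -9 + 71 = 62)
N = 22582
(N + 12485)*(42743 + I(19, 210)) = (22582 + 12485)*(42743 + 62) = 35067*42805 = 1501042935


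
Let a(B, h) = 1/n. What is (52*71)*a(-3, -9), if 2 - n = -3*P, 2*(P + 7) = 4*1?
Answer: -284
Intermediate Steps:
P = -5 (P = -7 + (4*1)/2 = -7 + (½)*4 = -7 + 2 = -5)
n = -13 (n = 2 - (-3)*(-5) = 2 - 1*15 = 2 - 15 = -13)
a(B, h) = -1/13 (a(B, h) = 1/(-13) = -1/13)
(52*71)*a(-3, -9) = (52*71)*(-1/13) = 3692*(-1/13) = -284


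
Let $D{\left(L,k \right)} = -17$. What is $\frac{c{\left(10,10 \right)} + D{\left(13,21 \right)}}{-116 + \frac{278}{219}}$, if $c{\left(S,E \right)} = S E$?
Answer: $- \frac{18177}{25126} \approx -0.72343$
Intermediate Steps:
$c{\left(S,E \right)} = E S$
$\frac{c{\left(10,10 \right)} + D{\left(13,21 \right)}}{-116 + \frac{278}{219}} = \frac{10 \cdot 10 - 17}{-116 + \frac{278}{219}} = \frac{100 - 17}{-116 + 278 \cdot \frac{1}{219}} = \frac{83}{-116 + \frac{278}{219}} = \frac{83}{- \frac{25126}{219}} = 83 \left(- \frac{219}{25126}\right) = - \frac{18177}{25126}$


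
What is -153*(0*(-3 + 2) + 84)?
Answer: -12852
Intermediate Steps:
-153*(0*(-3 + 2) + 84) = -153*(0*(-1) + 84) = -153*(0 + 84) = -153*84 = -12852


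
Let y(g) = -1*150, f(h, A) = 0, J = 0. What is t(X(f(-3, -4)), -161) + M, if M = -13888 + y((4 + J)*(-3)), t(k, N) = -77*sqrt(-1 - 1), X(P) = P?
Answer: -14038 - 77*I*sqrt(2) ≈ -14038.0 - 108.89*I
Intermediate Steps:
y(g) = -150
t(k, N) = -77*I*sqrt(2)
M = -14038 (M = -13888 - 150 = -14038)
t(X(f(-3, -4)), -161) + M = -77*I*sqrt(2) - 14038 = -14038 - 77*I*sqrt(2)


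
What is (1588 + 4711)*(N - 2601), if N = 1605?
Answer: -6273804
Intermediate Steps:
(1588 + 4711)*(N - 2601) = (1588 + 4711)*(1605 - 2601) = 6299*(-996) = -6273804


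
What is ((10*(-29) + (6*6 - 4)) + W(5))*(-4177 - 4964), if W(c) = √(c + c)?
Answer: 2358378 - 9141*√10 ≈ 2.3295e+6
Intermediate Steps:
W(c) = √2*√c (W(c) = √(2*c) = √2*√c)
((10*(-29) + (6*6 - 4)) + W(5))*(-4177 - 4964) = ((10*(-29) + (6*6 - 4)) + √2*√5)*(-4177 - 4964) = ((-290 + (36 - 4)) + √10)*(-9141) = ((-290 + 32) + √10)*(-9141) = (-258 + √10)*(-9141) = 2358378 - 9141*√10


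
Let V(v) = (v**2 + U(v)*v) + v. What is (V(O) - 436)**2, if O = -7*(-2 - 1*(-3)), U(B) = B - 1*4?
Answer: 100489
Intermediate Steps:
U(B) = -4 + B (U(B) = B - 4 = -4 + B)
O = -7 (O = -7*(-2 + 3) = -7*1 = -7)
V(v) = v + v**2 + v*(-4 + v) (V(v) = (v**2 + (-4 + v)*v) + v = (v**2 + v*(-4 + v)) + v = v + v**2 + v*(-4 + v))
(V(O) - 436)**2 = (-7*(-3 + 2*(-7)) - 436)**2 = (-7*(-3 - 14) - 436)**2 = (-7*(-17) - 436)**2 = (119 - 436)**2 = (-317)**2 = 100489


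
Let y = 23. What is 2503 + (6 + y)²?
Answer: 3344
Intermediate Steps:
2503 + (6 + y)² = 2503 + (6 + 23)² = 2503 + 29² = 2503 + 841 = 3344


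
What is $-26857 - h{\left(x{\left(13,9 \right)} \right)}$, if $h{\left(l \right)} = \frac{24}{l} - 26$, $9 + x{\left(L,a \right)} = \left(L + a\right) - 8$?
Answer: $- \frac{134179}{5} \approx -26836.0$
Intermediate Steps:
$x{\left(L,a \right)} = -17 + L + a$ ($x{\left(L,a \right)} = -9 - \left(8 - L - a\right) = -9 + \left(-8 + L + a\right) = -17 + L + a$)
$h{\left(l \right)} = -26 + \frac{24}{l}$
$-26857 - h{\left(x{\left(13,9 \right)} \right)} = -26857 - \left(-26 + \frac{24}{-17 + 13 + 9}\right) = -26857 - \left(-26 + \frac{24}{5}\right) = -26857 - - \frac{106}{5} = -26857 + \frac{106}{5} = - \frac{134179}{5}$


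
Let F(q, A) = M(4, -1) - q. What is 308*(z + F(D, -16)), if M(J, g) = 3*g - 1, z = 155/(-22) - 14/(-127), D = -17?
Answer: 237230/127 ≈ 1868.0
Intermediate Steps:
z = -19377/2794 (z = 155*(-1/22) - 14*(-1/127) = -155/22 + 14/127 = -19377/2794 ≈ -6.9352)
M(J, g) = -1 + 3*g
F(q, A) = -4 - q (F(q, A) = (-1 + 3*(-1)) - q = (-1 - 3) - q = -4 - q)
308*(z + F(D, -16)) = 308*(-19377/2794 + (-4 - 1*(-17))) = 308*(-19377/2794 + (-4 + 17)) = 308*(-19377/2794 + 13) = 308*(16945/2794) = 237230/127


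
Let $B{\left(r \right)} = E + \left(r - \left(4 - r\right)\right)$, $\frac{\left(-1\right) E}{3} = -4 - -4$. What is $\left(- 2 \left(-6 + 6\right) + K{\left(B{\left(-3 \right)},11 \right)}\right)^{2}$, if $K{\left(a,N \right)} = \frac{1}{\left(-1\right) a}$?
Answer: $\frac{1}{100} \approx 0.01$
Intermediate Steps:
$E = 0$ ($E = - 3 \left(-4 - -4\right) = - 3 \left(-4 + 4\right) = \left(-3\right) 0 = 0$)
$B{\left(r \right)} = -4 + 2 r$ ($B{\left(r \right)} = 0 + \left(r - \left(4 - r\right)\right) = 0 + \left(r + \left(-4 + r\right)\right) = 0 + \left(-4 + 2 r\right) = -4 + 2 r$)
$K{\left(a,N \right)} = - \frac{1}{a}$
$\left(- 2 \left(-6 + 6\right) + K{\left(B{\left(-3 \right)},11 \right)}\right)^{2} = \left(- 2 \left(-6 + 6\right) - \frac{1}{-4 + 2 \left(-3\right)}\right)^{2} = \left(\left(-2\right) 0 - \frac{1}{-4 - 6}\right)^{2} = \left(0 - \frac{1}{-10}\right)^{2} = \left(0 - - \frac{1}{10}\right)^{2} = \left(0 + \frac{1}{10}\right)^{2} = \left(\frac{1}{10}\right)^{2} = \frac{1}{100}$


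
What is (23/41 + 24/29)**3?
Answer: 4500297451/1680914269 ≈ 2.6773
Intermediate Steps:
(23/41 + 24/29)**3 = (1651/1189)**3 = 4500297451/1680914269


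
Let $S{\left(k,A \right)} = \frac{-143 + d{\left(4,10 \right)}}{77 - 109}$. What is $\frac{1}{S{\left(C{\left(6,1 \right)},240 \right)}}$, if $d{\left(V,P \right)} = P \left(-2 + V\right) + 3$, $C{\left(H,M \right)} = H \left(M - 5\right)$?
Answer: $\frac{4}{15} \approx 0.26667$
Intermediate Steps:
$C{\left(H,M \right)} = H \left(-5 + M\right)$
$d{\left(V,P \right)} = 3 + P \left(-2 + V\right)$
$S{\left(k,A \right)} = \frac{15}{4}$ ($S{\left(k,A \right)} = \frac{-143 + \left(3 - 20 + 10 \cdot 4\right)}{77 - 109} = \frac{-143 + \left(3 - 20 + 40\right)}{-32} = \left(-143 + 23\right) \left(- \frac{1}{32}\right) = \left(-120\right) \left(- \frac{1}{32}\right) = \frac{15}{4}$)
$\frac{1}{S{\left(C{\left(6,1 \right)},240 \right)}} = \frac{1}{\frac{15}{4}} = \frac{4}{15}$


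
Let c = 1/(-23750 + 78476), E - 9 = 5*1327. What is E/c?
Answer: 363599544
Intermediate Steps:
E = 6644 (E = 9 + 5*1327 = 9 + 6635 = 6644)
c = 1/54726 ≈ 1.8273e-5
E/c = 6644/(1/54726) = 6644*54726 = 363599544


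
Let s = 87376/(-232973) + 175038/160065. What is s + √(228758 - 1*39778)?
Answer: 8931096178/12430274415 + 2*√47245 ≈ 435.44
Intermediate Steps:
s = 8931096178/12430274415 (s = 87376*(-1/232973) + 175038*(1/160065) = -87376/232973 + 58346/53355 = 8931096178/12430274415 ≈ 0.71850)
s + √(228758 - 1*39778) = 8931096178/12430274415 + √(228758 - 1*39778) = 8931096178/12430274415 + √(228758 - 39778) = 8931096178/12430274415 + √188980 = 8931096178/12430274415 + 2*√47245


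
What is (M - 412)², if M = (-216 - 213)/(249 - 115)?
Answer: 3095475769/17956 ≈ 1.7239e+5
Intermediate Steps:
M = -429/134 ≈ -3.2015
(M - 412)² = (-429/134 - 412)² = (-55637/134)² = 3095475769/17956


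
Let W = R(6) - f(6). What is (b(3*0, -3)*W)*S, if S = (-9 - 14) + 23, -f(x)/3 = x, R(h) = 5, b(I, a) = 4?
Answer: 0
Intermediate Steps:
f(x) = -3*x
S = 0 (S = -23 + 23 = 0)
W = 23 (W = 5 - (-3)*6 = 5 - 1*(-18) = 5 + 18 = 23)
(b(3*0, -3)*W)*S = (4*23)*0 = 92*0 = 0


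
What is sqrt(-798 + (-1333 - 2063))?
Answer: 3*I*sqrt(466) ≈ 64.761*I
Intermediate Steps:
sqrt(-798 + (-1333 - 2063)) = sqrt(-798 - 3396) = sqrt(-4194) = 3*I*sqrt(466)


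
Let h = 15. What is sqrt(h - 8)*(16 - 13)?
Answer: 3*sqrt(7) ≈ 7.9373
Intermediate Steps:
sqrt(h - 8)*(16 - 13) = sqrt(15 - 8)*(16 - 13) = sqrt(7)*3 = 3*sqrt(7)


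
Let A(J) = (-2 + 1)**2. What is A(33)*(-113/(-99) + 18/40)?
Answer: 3151/1980 ≈ 1.5914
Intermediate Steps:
A(J) = 1 (A(J) = (-1)**2 = 1)
A(33)*(-113/(-99) + 18/40) = 1*(-113/(-99) + 18/40) = 1*(-113*(-1/99) + 18*(1/40)) = 1*(113/99 + 9/20) = 1*(3151/1980) = 3151/1980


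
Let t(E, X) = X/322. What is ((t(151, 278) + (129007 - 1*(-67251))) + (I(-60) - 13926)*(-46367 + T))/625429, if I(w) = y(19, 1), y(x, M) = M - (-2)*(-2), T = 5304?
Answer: 92118208524/100694069 ≈ 914.83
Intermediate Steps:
y(x, M) = -4 + M (y(x, M) = M - 1*4 = M - 4 = -4 + M)
I(w) = -3 (I(w) = -4 + 1 = -3)
t(E, X) = X/322 (t(E, X) = X*(1/322) = X/322)
((t(151, 278) + (129007 - 1*(-67251))) + (I(-60) - 13926)*(-46367 + T))/625429 = (((1/322)*278 + (129007 - 1*(-67251))) + (-3 - 13926)*(-46367 + 5304))/625429 = ((139/161 + (129007 + 67251)) - 13929*(-41063))*(1/625429) = ((139/161 + 196258) + 571966527)*(1/625429) = (31597677/161 + 571966527)*(1/625429) = (92118208524/161)*(1/625429) = 92118208524/100694069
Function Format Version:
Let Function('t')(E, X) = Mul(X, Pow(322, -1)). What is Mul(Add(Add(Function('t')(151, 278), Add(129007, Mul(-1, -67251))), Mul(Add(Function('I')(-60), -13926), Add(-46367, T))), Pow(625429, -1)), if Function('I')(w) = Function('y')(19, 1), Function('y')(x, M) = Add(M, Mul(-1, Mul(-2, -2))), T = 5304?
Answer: Rational(92118208524, 100694069) ≈ 914.83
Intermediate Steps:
Function('y')(x, M) = Add(-4, M) (Function('y')(x, M) = Add(M, Mul(-1, 4)) = Add(M, -4) = Add(-4, M))
Function('I')(w) = -3 (Function('I')(w) = Add(-4, 1) = -3)
Function('t')(E, X) = Mul(Rational(1, 322), X) (Function('t')(E, X) = Mul(X, Rational(1, 322)) = Mul(Rational(1, 322), X))
Mul(Add(Add(Function('t')(151, 278), Add(129007, Mul(-1, -67251))), Mul(Add(Function('I')(-60), -13926), Add(-46367, T))), Pow(625429, -1)) = Mul(Add(Add(Mul(Rational(1, 322), 278), Add(129007, Mul(-1, -67251))), Mul(Add(-3, -13926), Add(-46367, 5304))), Pow(625429, -1)) = Mul(Add(Add(Rational(139, 161), Add(129007, 67251)), Mul(-13929, -41063)), Rational(1, 625429)) = Mul(Add(Add(Rational(139, 161), 196258), 571966527), Rational(1, 625429)) = Mul(Add(Rational(31597677, 161), 571966527), Rational(1, 625429)) = Mul(Rational(92118208524, 161), Rational(1, 625429)) = Rational(92118208524, 100694069)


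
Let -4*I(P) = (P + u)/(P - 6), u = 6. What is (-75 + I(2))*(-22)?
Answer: 1639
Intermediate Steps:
I(P) = -(6 + P)/(4*(-6 + P)) (I(P) = -(P + 6)/(4*(P - 6)) = -(6 + P)/(4*(-6 + P)))
(-75 + I(2))*(-22) = (-75 + (-6 - 1*2)/(4*(-6 + 2)))*(-22) = (-75 + (¼)*(-6 - 2)/(-4))*(-22) = (-75 + (¼)*(-¼)*(-8))*(-22) = (-75 + ½)*(-22) = -149/2*(-22) = 1639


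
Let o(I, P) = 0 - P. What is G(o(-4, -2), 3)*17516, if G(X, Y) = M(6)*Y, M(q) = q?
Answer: 315288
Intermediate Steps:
o(I, P) = -P
G(X, Y) = 6*Y
G(o(-4, -2), 3)*17516 = (6*3)*17516 = 18*17516 = 315288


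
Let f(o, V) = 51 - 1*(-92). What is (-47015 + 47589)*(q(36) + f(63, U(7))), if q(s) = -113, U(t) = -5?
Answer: 17220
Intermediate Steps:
f(o, V) = 143 (f(o, V) = 51 + 92 = 143)
(-47015 + 47589)*(q(36) + f(63, U(7))) = (-47015 + 47589)*(-113 + 143) = 574*30 = 17220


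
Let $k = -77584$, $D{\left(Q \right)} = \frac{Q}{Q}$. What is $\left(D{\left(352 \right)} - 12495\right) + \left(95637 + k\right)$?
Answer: $5559$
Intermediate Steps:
$D{\left(Q \right)} = 1$
$\left(D{\left(352 \right)} - 12495\right) + \left(95637 + k\right) = \left(1 - 12495\right) + \left(95637 - 77584\right) = -12494 + 18053 = 5559$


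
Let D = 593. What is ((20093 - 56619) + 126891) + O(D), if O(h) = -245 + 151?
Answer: 90271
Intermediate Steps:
O(h) = -94
((20093 - 56619) + 126891) + O(D) = ((20093 - 56619) + 126891) - 94 = (-36526 + 126891) - 94 = 90365 - 94 = 90271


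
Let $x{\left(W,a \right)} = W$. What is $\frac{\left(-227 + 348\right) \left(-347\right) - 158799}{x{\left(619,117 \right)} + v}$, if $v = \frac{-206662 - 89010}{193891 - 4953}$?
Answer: $- \frac{18968052634}{58328475} \approx -325.19$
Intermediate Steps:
$v = - \frac{147836}{94469}$ ($v = - \frac{295672}{188938} = \left(-295672\right) \frac{1}{188938} = - \frac{147836}{94469} \approx -1.5649$)
$\frac{\left(-227 + 348\right) \left(-347\right) - 158799}{x{\left(619,117 \right)} + v} = \frac{\left(-227 + 348\right) \left(-347\right) - 158799}{619 - \frac{147836}{94469}} = \frac{121 \left(-347\right) - 158799}{\frac{58328475}{94469}} = \left(-41987 - 158799\right) \frac{94469}{58328475} = \left(-200786\right) \frac{94469}{58328475} = - \frac{18968052634}{58328475}$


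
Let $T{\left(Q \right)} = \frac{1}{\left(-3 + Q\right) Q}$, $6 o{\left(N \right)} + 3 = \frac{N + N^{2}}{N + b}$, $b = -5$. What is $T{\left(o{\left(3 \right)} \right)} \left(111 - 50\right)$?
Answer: $\frac{244}{27} \approx 9.037$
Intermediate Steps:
$o{\left(N \right)} = - \frac{1}{2} + \frac{N + N^{2}}{6 \left(-5 + N\right)}$ ($o{\left(N \right)} = - \frac{1}{2} + \frac{\left(N + N^{2}\right) \frac{1}{N - 5}}{6} = - \frac{1}{2} + \frac{\left(N + N^{2}\right) \frac{1}{-5 + N}}{6} = - \frac{1}{2} + \frac{\frac{1}{-5 + N} \left(N + N^{2}\right)}{6} = - \frac{1}{2} + \frac{N + N^{2}}{6 \left(-5 + N\right)}$)
$T{\left(Q \right)} = \frac{1}{Q \left(-3 + Q\right)}$
$T{\left(o{\left(3 \right)} \right)} \left(111 - 50\right) = \frac{1}{\frac{15 + 3^{2} - 6}{6 \left(-5 + 3\right)} \left(-3 + \frac{15 + 3^{2} - 6}{6 \left(-5 + 3\right)}\right)} \left(111 - 50\right) = \frac{1}{\frac{15 + 9 - 6}{6 \left(-2\right)} \left(-3 + \frac{15 + 9 - 6}{6 \left(-2\right)}\right)} 61 = \frac{1}{\frac{1}{6} \left(- \frac{1}{2}\right) 18 \left(-3 + \frac{1}{6} \left(- \frac{1}{2}\right) 18\right)} 61 = \frac{1}{\left(- \frac{3}{2}\right) \left(-3 - \frac{3}{2}\right)} 61 = - \frac{2}{3 \left(- \frac{9}{2}\right)} 61 = \left(- \frac{2}{3}\right) \left(- \frac{2}{9}\right) 61 = \frac{4}{27} \cdot 61 = \frac{244}{27}$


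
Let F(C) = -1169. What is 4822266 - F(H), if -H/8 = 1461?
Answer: 4823435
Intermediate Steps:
H = -11688 (H = -8*1461 = -11688)
4822266 - F(H) = 4822266 - 1*(-1169) = 4822266 + 1169 = 4823435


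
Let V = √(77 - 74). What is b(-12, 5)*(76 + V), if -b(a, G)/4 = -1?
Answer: 304 + 4*√3 ≈ 310.93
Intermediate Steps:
b(a, G) = 4 (b(a, G) = -4*(-1) = 4)
V = √3 ≈ 1.7320
b(-12, 5)*(76 + V) = 4*(76 + √3) = 304 + 4*√3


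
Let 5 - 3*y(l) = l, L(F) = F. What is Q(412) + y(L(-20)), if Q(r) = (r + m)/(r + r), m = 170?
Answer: 11173/1236 ≈ 9.0396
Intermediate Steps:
Q(r) = (170 + r)/(2*r) (Q(r) = (r + 170)/(r + r) = (170 + r)/((2*r)) = (170 + r)*(1/(2*r)) = (170 + r)/(2*r))
y(l) = 5/3 - l/3
Q(412) + y(L(-20)) = (½)*(170 + 412)/412 + (5/3 - ⅓*(-20)) = (½)*(1/412)*582 + (5/3 + 20/3) = 291/412 + 25/3 = 11173/1236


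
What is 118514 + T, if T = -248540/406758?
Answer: 24103134536/203379 ≈ 1.1851e+5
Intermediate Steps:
T = -124270/203379 (T = -248540*1/406758 = -124270/203379 ≈ -0.61103)
118514 + T = 118514 - 124270/203379 = 24103134536/203379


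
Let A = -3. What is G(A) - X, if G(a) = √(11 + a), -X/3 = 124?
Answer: 372 + 2*√2 ≈ 374.83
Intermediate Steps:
X = -372 (X = -3*124 = -372)
G(A) - X = √(11 - 3) - 1*(-372) = √8 + 372 = 2*√2 + 372 = 372 + 2*√2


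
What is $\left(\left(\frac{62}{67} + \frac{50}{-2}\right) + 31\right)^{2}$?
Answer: $\frac{215296}{4489} \approx 47.961$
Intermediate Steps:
$\left(\left(\frac{62}{67} + \frac{50}{-2}\right) + 31\right)^{2} = \left(\left(62 \cdot \frac{1}{67} + 50 \left(- \frac{1}{2}\right)\right) + 31\right)^{2} = \left(\left(\frac{62}{67} - 25\right) + 31\right)^{2} = \left(- \frac{1613}{67} + 31\right)^{2} = \left(\frac{464}{67}\right)^{2} = \frac{215296}{4489}$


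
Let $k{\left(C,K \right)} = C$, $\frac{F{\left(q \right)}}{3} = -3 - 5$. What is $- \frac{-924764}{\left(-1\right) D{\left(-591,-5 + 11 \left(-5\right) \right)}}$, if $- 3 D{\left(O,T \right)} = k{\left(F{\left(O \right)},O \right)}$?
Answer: $- \frac{231191}{2} \approx -1.156 \cdot 10^{5}$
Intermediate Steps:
$F{\left(q \right)} = -24$ ($F{\left(q \right)} = 3 \left(-3 - 5\right) = 3 \left(-8\right) = -24$)
$D{\left(O,T \right)} = 8$ ($D{\left(O,T \right)} = \left(- \frac{1}{3}\right) \left(-24\right) = 8$)
$- \frac{-924764}{\left(-1\right) D{\left(-591,-5 + 11 \left(-5\right) \right)}} = - \frac{-924764}{\left(-1\right) 8} = - \frac{-924764}{-8} = - \frac{\left(-924764\right) \left(-1\right)}{8} = \left(-1\right) \frac{231191}{2} = - \frac{231191}{2}$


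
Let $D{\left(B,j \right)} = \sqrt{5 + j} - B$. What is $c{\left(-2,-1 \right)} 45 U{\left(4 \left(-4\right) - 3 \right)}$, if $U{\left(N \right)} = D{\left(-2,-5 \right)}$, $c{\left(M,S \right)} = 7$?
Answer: $630$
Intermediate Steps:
$U{\left(N \right)} = 2$ ($U{\left(N \right)} = \sqrt{5 - 5} - -2 = \sqrt{0} + 2 = 0 + 2 = 2$)
$c{\left(-2,-1 \right)} 45 U{\left(4 \left(-4\right) - 3 \right)} = 7 \cdot 45 \cdot 2 = 315 \cdot 2 = 630$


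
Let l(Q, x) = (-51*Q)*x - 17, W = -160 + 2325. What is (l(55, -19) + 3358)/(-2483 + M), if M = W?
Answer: -28318/159 ≈ -178.10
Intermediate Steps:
W = 2165
M = 2165
l(Q, x) = -17 - 51*Q*x (l(Q, x) = -51*Q*x - 17 = -17 - 51*Q*x)
(l(55, -19) + 3358)/(-2483 + M) = ((-17 - 51*55*(-19)) + 3358)/(-2483 + 2165) = ((-17 + 53295) + 3358)/(-318) = (53278 + 3358)*(-1/318) = 56636*(-1/318) = -28318/159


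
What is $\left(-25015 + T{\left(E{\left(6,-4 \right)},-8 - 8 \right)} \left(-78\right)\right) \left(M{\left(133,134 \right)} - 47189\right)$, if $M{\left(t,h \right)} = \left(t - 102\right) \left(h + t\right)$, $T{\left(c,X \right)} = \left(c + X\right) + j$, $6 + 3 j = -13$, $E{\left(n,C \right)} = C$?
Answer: $893458432$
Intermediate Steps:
$j = - \frac{19}{3}$ ($j = -2 + \frac{1}{3} \left(-13\right) = -2 - \frac{13}{3} = - \frac{19}{3} \approx -6.3333$)
$T{\left(c,X \right)} = - \frac{19}{3} + X + c$ ($T{\left(c,X \right)} = \left(c + X\right) - \frac{19}{3} = \left(X + c\right) - \frac{19}{3} = - \frac{19}{3} + X + c$)
$M{\left(t,h \right)} = \left(-102 + t\right) \left(h + t\right)$
$\left(-25015 + T{\left(E{\left(6,-4 \right)},-8 - 8 \right)} \left(-78\right)\right) \left(M{\left(133,134 \right)} - 47189\right) = \left(-25015 + \left(- \frac{19}{3} - 16 - 4\right) \left(-78\right)\right) \left(\left(133^{2} - 13668 - 13566 + 134 \cdot 133\right) - 47189\right) = \left(-25015 + \left(- \frac{19}{3} - 16 - 4\right) \left(-78\right)\right) \left(\left(17689 - 13668 - 13566 + 17822\right) - 47189\right) = \left(-25015 + \left(- \frac{19}{3} - 16 - 4\right) \left(-78\right)\right) \left(8277 - 47189\right) = \left(-25015 - -2054\right) \left(-38912\right) = \left(-25015 + 2054\right) \left(-38912\right) = \left(-22961\right) \left(-38912\right) = 893458432$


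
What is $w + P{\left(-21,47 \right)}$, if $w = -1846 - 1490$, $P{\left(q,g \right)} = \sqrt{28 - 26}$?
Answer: $-3336 + \sqrt{2} \approx -3334.6$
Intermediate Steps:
$P{\left(q,g \right)} = \sqrt{2}$
$w = -3336$
$w + P{\left(-21,47 \right)} = -3336 + \sqrt{2}$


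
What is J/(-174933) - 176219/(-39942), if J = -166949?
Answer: 4166088365/776352654 ≈ 5.3662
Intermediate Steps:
J/(-174933) - 176219/(-39942) = -166949/(-174933) - 176219/(-39942) = -166949*(-1/174933) - 176219*(-1/39942) = 166949/174933 + 176219/39942 = 4166088365/776352654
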